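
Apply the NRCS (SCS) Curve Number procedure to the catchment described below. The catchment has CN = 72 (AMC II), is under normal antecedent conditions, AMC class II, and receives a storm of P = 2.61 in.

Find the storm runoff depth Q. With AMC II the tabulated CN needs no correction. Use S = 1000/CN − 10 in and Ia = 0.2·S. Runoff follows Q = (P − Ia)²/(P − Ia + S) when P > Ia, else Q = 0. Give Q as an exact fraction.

Q = 2719201/4634100 in ≈ 0.587 in

AMC II — tabulated CN = 72 applies directly.
Max retention: S = 1000/72 − 10 = 35/9 in (≈ 3.889 in)
Ia = 0.2S: 0.2·3.889 = 0.778 in (exactly 7/9)
P − Ia = 2.610 − 0.778 = 1649/900 ≈ 1.832 in (> 0, runoff occurs)
Q = (1649/900)²/((1649/900) + 35/9) = (2719201/810000)/(5149/900) = 2719201/4634100 in ≈ 0.587 in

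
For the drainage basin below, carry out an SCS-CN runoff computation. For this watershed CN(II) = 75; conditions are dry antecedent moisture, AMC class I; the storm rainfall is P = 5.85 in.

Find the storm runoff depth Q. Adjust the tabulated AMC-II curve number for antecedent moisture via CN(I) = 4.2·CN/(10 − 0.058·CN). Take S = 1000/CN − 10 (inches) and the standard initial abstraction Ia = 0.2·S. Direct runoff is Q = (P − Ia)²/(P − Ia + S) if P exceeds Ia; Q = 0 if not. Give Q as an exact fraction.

Dry (AMC I): CN(I) = 4.2·75/(10 − 0.058·75) = 315/(113/20) = 6300/113 ≈ 55.752
Max retention: S = 1000/(6300/113) − 10 = 500/63 in (≈ 7.937 in)
Ia = 0.2S: 0.2·7.937 = 1.587 in (exactly 100/63)
P − Ia = 5.850 − 1.587 = 5371/1260 ≈ 4.263 in (> 0, runoff occurs)
Q = (5371/1260)²/((5371/1260) + 500/63) = (28847641/1587600)/(15371/1260) = 28847641/19367460 in ≈ 1.489 in

Q = 28847641/19367460 in ≈ 1.489 in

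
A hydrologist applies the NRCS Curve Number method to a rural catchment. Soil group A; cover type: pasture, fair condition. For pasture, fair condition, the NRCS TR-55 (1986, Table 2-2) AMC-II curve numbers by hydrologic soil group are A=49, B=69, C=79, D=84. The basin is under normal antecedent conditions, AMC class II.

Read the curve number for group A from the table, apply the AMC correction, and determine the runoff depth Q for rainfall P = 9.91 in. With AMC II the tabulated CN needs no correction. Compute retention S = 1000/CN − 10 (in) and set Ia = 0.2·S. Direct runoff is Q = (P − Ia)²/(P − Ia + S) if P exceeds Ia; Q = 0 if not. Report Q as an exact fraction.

Q = 1471412881/437859100 in ≈ 3.360 in

NRCS table: pasture, fair condition, soil group A → CN(II) = 49
Average conditions: CN = 49 (no AMC adjustment).
Retention S: 1000/CN − 10 with CN=49.000 → S = 510/49 ≈ 10.408 in
Ia = 0.2·(510/49) = 102/49 in ≈ 2.082 in
P − Ia = 9.910 − 2.082 = 38359/4900 ≈ 7.828 in (> 0, runoff occurs)
Q = (38359/4900)²/((38359/4900) + 510/49) = (1471412881/24010000)/(89359/4900) = 1471412881/437859100 in ≈ 3.360 in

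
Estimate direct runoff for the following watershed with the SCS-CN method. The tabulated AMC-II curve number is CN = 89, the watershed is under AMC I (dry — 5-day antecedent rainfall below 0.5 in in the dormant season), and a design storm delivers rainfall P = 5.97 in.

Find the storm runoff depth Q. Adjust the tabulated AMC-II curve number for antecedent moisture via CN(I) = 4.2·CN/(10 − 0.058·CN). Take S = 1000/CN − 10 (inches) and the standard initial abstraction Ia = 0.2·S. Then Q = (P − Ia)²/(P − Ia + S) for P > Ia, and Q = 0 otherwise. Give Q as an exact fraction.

Dry (AMC I): CN(I) = 4.2·89/(10 − 0.058·89) = (1869/5)/(2419/500) = 186900/2419 ≈ 77.263
S = 1000/(186900/2419) − 10 = 5500/1869 in ≈ 2.943 in
Ia = 0.2S: 0.2·2.943 = 0.589 in (exactly 1100/1869)
Excess rainfall: 5.970 − 0.589 = 5.381 in; P > Ia so Q > 0
Runoff Q = (P−Ia)²/(P−Ia+S) = (5.381)²/(5.381+2.943) = 1011619558849/290777711700 ≈ 3.479 in

Q = 1011619558849/290777711700 in ≈ 3.479 in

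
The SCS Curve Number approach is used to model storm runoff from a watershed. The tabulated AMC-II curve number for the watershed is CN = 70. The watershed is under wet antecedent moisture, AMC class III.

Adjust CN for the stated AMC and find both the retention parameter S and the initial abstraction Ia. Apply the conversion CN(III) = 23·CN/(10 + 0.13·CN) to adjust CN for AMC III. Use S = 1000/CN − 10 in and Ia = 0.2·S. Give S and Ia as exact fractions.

S = 300/161 in ≈ 1.863 in; Ia = 60/161 in ≈ 0.373 in

CN(III) from CN(II)=70: (23·70)/(10 + 0.13·70) = 16100/191 ≈ 84.293
Max retention: S = 1000/(16100/191) − 10 = 300/161 in (≈ 1.863 in)
Initial abstraction Ia = S/5 = (300/161)/5 = 60/161 ≈ 0.373 in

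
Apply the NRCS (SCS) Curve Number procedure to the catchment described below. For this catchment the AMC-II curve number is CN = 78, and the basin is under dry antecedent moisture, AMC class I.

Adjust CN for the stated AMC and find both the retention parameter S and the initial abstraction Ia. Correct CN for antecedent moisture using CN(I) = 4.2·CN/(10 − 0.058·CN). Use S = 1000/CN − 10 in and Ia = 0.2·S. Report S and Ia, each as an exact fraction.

Adjust CN=78 to AMC I: 4.2·78/(10 − 0.058·78) → (1638/5) ÷ (1369/250) = 81900/1369 ≈ 59.825
S = 1000/(81900/1369) − 10 = 5500/819 in ≈ 6.716 in
Initial abstraction Ia = S/5 = (5500/819)/5 = 1100/819 ≈ 1.343 in

S = 5500/819 in ≈ 6.716 in; Ia = 1100/819 in ≈ 1.343 in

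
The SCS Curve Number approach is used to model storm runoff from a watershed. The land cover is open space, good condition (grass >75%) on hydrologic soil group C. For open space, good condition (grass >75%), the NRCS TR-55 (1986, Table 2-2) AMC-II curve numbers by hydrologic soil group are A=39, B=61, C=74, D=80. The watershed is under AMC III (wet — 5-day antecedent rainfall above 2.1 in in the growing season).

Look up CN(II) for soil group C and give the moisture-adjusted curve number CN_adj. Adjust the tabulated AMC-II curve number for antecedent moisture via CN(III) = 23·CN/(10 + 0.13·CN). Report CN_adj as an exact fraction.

CN_adj = 85100/981 ≈ 86.748

NRCS table: open space, good condition (grass >75%), soil group C → CN(II) = 74
Wet (AMC III): CN(III) = 23·74/(10 + 0.13·74) = 1702/(981/50) = 85100/981 ≈ 86.748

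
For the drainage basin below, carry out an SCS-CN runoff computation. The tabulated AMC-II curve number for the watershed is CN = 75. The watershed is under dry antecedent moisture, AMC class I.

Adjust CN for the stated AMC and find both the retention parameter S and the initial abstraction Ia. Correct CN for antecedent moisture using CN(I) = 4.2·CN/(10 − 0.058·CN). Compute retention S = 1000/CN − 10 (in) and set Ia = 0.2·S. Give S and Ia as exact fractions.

CN(I) from CN(II)=75: (4.2·75)/(10 − 0.058·75) = 6300/113 ≈ 55.752
S = 1000/(6300/113) − 10 = 500/63 in ≈ 7.937 in
Initial abstraction Ia = S/5 = (500/63)/5 = 100/63 ≈ 1.587 in

S = 500/63 in ≈ 7.937 in; Ia = 100/63 in ≈ 1.587 in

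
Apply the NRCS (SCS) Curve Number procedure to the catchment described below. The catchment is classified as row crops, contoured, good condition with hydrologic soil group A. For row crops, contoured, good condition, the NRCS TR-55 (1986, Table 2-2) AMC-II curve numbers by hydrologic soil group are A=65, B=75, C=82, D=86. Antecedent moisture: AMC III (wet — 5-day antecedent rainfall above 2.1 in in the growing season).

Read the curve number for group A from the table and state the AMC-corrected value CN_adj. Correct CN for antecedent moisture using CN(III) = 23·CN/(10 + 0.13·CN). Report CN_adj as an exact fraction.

CN_adj = 29900/369 ≈ 81.030

NRCS table: row crops, contoured, good condition, soil group A → CN(II) = 65
Wet (AMC III): CN(III) = 23·65/(10 + 0.13·65) = 1495/(369/20) = 29900/369 ≈ 81.030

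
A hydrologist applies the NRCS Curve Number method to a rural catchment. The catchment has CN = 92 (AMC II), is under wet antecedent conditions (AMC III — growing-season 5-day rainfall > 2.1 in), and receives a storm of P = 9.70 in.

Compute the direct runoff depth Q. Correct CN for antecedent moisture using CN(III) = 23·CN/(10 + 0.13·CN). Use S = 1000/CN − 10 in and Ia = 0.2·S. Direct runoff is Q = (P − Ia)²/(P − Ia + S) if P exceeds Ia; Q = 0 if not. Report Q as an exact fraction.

Q = 2592133569/279909770 in ≈ 9.261 in

CN(III) from CN(II)=92: (23·92)/(10 + 0.13·92) = 52900/549 ≈ 96.357
Retention S: 1000/CN − 10 with CN=96.357 → S = 200/529 ≈ 0.378 in
Ia = 0.2S: 0.2·0.378 = 0.076 in (exactly 40/529)
Excess rainfall: 9.700 − 0.076 = 9.624 in; P > Ia so Q > 0
Q = (50913/5290)²/((50913/5290) + 200/529) = (2592133569/27984100)/(52913/5290) = 2592133569/279909770 in ≈ 9.261 in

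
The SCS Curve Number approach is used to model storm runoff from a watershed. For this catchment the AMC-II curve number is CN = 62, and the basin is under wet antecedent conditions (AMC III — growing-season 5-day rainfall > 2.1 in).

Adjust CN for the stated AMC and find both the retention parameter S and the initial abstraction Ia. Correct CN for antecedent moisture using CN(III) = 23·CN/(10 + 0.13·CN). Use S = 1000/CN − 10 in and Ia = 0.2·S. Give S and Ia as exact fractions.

S = 1900/713 in ≈ 2.665 in; Ia = 380/713 in ≈ 0.533 in

Wet (AMC III): CN(III) = 23·62/(10 + 0.13·62) = 1426/(903/50) = 71300/903 ≈ 78.959
Retention S: 1000/CN − 10 with CN=78.959 → S = 1900/713 ≈ 2.665 in
Ia = 0.2S: 0.2·2.665 = 0.533 in (exactly 380/713)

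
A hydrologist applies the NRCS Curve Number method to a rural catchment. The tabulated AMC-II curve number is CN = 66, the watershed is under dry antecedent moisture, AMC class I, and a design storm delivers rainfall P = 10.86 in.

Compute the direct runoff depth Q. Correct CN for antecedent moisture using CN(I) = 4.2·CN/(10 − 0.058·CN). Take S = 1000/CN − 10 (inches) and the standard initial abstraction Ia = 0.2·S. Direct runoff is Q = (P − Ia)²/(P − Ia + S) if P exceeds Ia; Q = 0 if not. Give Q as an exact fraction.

Q = 84855107401/24819760350 in ≈ 3.419 in

CN(I) from CN(II)=66: (4.2·66)/(10 − 0.058·66) = 69300/1543 ≈ 44.913
Max retention: S = 1000/(69300/1543) − 10 = 8500/693 in (≈ 12.266 in)
Ia = 0.2S: 0.2·12.266 = 2.453 in (exactly 1700/693)
P − Ia = 10.860 − 2.453 = 291299/34650 ≈ 8.407 in (> 0, runoff occurs)
Q: (291299/34650)² ÷ (716299/34650) = 84855107401/24819760350 in (≈ 3.419 in)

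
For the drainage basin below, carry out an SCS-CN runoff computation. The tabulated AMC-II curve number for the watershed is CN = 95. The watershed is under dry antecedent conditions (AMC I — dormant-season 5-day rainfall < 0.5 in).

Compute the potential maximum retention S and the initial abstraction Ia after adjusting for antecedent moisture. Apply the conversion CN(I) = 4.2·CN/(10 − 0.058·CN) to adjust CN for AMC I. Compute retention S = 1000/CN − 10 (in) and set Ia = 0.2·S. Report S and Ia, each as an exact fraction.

S = 500/399 in ≈ 1.253 in; Ia = 100/399 in ≈ 0.251 in

CN(I) from CN(II)=95: (4.2·95)/(10 − 0.058·95) = 39900/449 ≈ 88.864
Retention S: 1000/CN − 10 with CN=88.864 → S = 500/399 ≈ 1.253 in
Ia = 0.2S: 0.2·1.253 = 0.251 in (exactly 100/399)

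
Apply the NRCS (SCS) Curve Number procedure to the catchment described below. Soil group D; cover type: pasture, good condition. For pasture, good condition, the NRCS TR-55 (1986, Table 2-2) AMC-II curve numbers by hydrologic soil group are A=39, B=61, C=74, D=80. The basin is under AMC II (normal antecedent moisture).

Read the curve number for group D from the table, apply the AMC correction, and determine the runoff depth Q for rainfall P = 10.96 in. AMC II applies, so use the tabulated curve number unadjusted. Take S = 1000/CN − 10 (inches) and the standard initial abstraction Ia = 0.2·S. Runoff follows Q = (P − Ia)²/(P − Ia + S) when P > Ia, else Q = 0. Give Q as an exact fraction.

NRCS table: pasture, good condition, soil group D → CN(II) = 80
CN(II) = 80; AMC II needs no correction.
Max retention: S = 1000/80 − 10 = 5/2 in (≈ 2.500 in)
Ia = 0.2·(5/2) = 1/2 in ≈ 0.500 in
Since P=10.960 > Ia=0.500: effective rainfall P−Ia = 523/50 in
Runoff Q = (P−Ia)²/(P−Ia+S) = (10.460)²/(10.460+2.500) = 273529/32400 ≈ 8.442 in

Q = 273529/32400 in ≈ 8.442 in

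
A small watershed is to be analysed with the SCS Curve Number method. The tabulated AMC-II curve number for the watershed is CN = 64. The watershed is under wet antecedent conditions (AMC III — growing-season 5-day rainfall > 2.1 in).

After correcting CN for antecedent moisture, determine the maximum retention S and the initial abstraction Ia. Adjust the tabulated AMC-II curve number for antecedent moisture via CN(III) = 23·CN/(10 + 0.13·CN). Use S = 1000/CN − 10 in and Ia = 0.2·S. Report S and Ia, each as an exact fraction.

S = 225/92 in ≈ 2.446 in; Ia = 45/92 in ≈ 0.489 in

CN(III) from CN(II)=64: (23·64)/(10 + 0.13·64) = 18400/229 ≈ 80.349
S = 1000/(18400/229) − 10 = 225/92 in ≈ 2.446 in
Ia = 0.2·(225/92) = 45/92 in ≈ 0.489 in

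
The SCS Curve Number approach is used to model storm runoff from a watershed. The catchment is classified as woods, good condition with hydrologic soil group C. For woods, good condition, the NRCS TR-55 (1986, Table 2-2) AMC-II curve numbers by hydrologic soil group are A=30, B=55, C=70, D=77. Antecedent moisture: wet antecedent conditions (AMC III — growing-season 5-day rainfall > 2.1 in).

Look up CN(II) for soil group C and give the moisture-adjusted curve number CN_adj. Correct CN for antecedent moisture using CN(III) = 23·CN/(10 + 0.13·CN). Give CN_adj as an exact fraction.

NRCS table: woods, good condition, soil group C → CN(II) = 70
Wet (AMC III): CN(III) = 23·70/(10 + 0.13·70) = 1610/(191/10) = 16100/191 ≈ 84.293

CN_adj = 16100/191 ≈ 84.293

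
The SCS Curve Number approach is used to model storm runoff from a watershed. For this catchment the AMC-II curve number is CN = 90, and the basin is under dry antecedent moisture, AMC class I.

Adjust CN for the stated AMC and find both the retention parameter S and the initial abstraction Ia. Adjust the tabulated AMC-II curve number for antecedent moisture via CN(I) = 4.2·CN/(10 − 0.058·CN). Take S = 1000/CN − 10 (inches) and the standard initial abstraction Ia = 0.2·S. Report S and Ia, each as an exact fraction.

S = 500/189 in ≈ 2.646 in; Ia = 100/189 in ≈ 0.529 in

Dry (AMC I): CN(I) = 4.2·90/(10 − 0.058·90) = 378/(239/50) = 18900/239 ≈ 79.079
S = 1000/(18900/239) − 10 = 500/189 in ≈ 2.646 in
Ia = 0.2S: 0.2·2.646 = 0.529 in (exactly 100/189)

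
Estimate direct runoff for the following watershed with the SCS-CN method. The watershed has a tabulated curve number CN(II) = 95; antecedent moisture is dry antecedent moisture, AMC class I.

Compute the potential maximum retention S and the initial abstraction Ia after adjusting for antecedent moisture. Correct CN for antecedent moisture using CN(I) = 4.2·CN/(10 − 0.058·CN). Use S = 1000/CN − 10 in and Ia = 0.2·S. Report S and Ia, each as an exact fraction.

CN(I) from CN(II)=95: (4.2·95)/(10 − 0.058·95) = 39900/449 ≈ 88.864
Max retention: S = 1000/(39900/449) − 10 = 500/399 in (≈ 1.253 in)
Initial abstraction Ia = S/5 = (500/399)/5 = 100/399 ≈ 0.251 in

S = 500/399 in ≈ 1.253 in; Ia = 100/399 in ≈ 0.251 in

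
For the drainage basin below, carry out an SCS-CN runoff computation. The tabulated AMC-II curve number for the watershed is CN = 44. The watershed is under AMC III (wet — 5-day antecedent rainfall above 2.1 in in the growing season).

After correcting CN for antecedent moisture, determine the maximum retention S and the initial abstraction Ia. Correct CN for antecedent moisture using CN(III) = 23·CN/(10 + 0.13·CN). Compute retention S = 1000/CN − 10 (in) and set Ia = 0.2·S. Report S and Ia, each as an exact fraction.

Wet (AMC III): CN(III) = 23·44/(10 + 0.13·44) = 1012/(393/25) = 25300/393 ≈ 64.377
Retention S: 1000/CN − 10 with CN=64.377 → S = 1400/253 ≈ 5.534 in
Ia = 0.2S: 0.2·5.534 = 1.107 in (exactly 280/253)

S = 1400/253 in ≈ 5.534 in; Ia = 280/253 in ≈ 1.107 in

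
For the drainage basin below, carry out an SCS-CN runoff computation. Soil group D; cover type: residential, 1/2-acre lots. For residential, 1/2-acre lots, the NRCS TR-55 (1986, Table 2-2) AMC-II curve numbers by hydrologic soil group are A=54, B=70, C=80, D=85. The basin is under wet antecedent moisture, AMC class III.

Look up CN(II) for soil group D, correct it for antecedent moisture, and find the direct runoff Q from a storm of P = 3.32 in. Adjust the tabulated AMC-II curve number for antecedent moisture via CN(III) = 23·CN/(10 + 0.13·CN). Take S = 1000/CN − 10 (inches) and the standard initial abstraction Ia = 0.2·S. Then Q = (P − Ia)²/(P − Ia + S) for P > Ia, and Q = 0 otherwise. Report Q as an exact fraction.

Q = 958088209/375878075 in ≈ 2.549 in

NRCS table: residential, 1/2-acre lots, soil group D → CN(II) = 85
Adjust CN=85 to AMC III: 23·85/(10 + 0.13·85) → 1955 ÷ (421/20) = 39100/421 ≈ 92.874
Retention S: 1000/CN − 10 with CN=92.874 → S = 300/391 ≈ 0.767 in
Ia = 0.2S: 0.2·0.767 = 0.153 in (exactly 60/391)
Since P=3.320 > Ia=0.153: effective rainfall P−Ia = 30953/9775 in
Q: (30953/9775)² ÷ (38453/9775) = 958088209/375878075 in (≈ 2.549 in)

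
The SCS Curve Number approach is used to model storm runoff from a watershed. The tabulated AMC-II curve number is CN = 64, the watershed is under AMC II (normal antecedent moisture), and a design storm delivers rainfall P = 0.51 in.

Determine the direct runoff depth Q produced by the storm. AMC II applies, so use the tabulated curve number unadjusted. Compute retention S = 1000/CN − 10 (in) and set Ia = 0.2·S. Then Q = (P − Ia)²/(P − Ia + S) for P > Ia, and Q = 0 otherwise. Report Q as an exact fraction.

Q = 0 in ≈ 0.000 in

AMC II — tabulated CN = 64 applies directly.
Max retention: S = 1000/64 − 10 = 45/8 in (≈ 5.625 in)
Ia = 0.2·(45/8) = 9/8 in ≈ 1.125 in
P = 0.510 ≤ Ia = 1.125 in: entire storm abstracted, Q = 0.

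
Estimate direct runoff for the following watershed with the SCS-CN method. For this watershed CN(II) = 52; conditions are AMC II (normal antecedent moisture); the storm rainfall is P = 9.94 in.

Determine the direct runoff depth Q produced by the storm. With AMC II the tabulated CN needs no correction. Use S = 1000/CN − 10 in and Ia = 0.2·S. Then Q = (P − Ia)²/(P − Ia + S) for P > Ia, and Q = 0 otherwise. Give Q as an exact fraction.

Q = 27678121/7319650 in ≈ 3.781 in

Average conditions: CN = 52 (no AMC adjustment).
Max retention: S = 1000/52 − 10 = 120/13 in (≈ 9.231 in)
Ia = 0.2S: 0.2·9.231 = 1.846 in (exactly 24/13)
P − Ia = 9.940 − 1.846 = 5261/650 ≈ 8.094 in (> 0, runoff occurs)
Q: (5261/650)² ÷ (11261/650) = 27678121/7319650 in (≈ 3.781 in)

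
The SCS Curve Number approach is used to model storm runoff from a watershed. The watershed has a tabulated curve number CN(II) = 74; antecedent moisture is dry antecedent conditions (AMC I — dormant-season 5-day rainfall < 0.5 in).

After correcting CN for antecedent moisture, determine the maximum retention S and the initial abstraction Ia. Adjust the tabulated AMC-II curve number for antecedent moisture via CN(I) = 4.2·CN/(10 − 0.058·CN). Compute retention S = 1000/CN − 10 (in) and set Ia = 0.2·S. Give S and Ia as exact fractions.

Adjust CN=74 to AMC I: 4.2·74/(10 − 0.058·74) → (1554/5) ÷ (1427/250) = 77700/1427 ≈ 54.450
Retention S: 1000/CN − 10 with CN=54.450 → S = 6500/777 ≈ 8.366 in
Ia = 0.2S: 0.2·8.366 = 1.673 in (exactly 1300/777)

S = 6500/777 in ≈ 8.366 in; Ia = 1300/777 in ≈ 1.673 in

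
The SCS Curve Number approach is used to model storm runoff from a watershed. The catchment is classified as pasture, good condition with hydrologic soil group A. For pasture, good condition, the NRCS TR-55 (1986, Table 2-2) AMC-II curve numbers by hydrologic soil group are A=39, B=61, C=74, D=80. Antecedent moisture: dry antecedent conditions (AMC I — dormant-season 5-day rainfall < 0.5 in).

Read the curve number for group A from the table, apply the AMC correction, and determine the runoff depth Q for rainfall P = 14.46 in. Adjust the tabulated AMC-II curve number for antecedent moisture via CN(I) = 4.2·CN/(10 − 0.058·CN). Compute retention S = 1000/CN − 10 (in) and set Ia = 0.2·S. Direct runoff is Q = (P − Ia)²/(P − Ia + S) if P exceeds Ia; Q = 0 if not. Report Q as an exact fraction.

NRCS table: pasture, good condition, soil group A → CN(II) = 39
CN(I) from CN(II)=39: (4.2·39)/(10 − 0.058·39) = 81900/3869 ≈ 21.168
Retention S: 1000/CN − 10 with CN=21.168 → S = 30500/819 ≈ 37.241 in
Ia = 0.2S: 0.2·37.241 = 7.448 in (exactly 6100/819)
Excess rainfall: 14.460 − 7.448 = 7.012 in; P > Ia so Q > 0
Q: (287137/40950)² ÷ (1812137/40950) = 82447656769/74207010150 in (≈ 1.111 in)

Q = 82447656769/74207010150 in ≈ 1.111 in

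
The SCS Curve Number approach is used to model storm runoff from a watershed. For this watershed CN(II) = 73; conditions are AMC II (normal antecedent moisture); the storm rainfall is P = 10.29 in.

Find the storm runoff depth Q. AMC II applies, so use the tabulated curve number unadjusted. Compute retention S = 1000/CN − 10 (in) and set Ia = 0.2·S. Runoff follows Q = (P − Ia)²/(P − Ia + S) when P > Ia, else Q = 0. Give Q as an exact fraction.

Q = 1620153363/235344700 in ≈ 6.884 in

AMC II — tabulated CN = 73 applies directly.
S = 1000/73 − 10 = 270/73 in ≈ 3.699 in
Initial abstraction Ia = S/5 = (270/73)/5 = 54/73 ≈ 0.740 in
P − Ia = 10.290 − 0.740 = 69717/7300 ≈ 9.550 in (> 0, runoff occurs)
Q: (69717/7300)² ÷ (96717/7300) = 1620153363/235344700 in (≈ 6.884 in)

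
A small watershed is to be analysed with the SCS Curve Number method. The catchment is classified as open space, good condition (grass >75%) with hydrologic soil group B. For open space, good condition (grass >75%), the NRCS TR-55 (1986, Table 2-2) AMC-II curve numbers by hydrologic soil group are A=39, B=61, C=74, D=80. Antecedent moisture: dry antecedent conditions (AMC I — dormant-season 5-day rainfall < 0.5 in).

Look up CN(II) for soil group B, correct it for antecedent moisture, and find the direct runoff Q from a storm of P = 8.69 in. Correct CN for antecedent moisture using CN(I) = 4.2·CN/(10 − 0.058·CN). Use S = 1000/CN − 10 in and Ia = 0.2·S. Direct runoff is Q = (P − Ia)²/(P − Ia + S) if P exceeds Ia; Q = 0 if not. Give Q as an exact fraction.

Q = 58111369969/38048390100 in ≈ 1.527 in

NRCS table: open space, good condition (grass >75%), soil group B → CN(II) = 61
CN(I) from CN(II)=61: (4.2·61)/(10 − 0.058·61) = 42700/1077 ≈ 39.647
S = 1000/(42700/1077) − 10 = 6500/427 in ≈ 15.222 in
Initial abstraction Ia = S/5 = (6500/427)/5 = 1300/427 ≈ 3.044 in
Since P=8.690 > Ia=3.044: effective rainfall P−Ia = 241063/42700 in
Q: (241063/42700)² ÷ (891063/42700) = 58111369969/38048390100 in (≈ 1.527 in)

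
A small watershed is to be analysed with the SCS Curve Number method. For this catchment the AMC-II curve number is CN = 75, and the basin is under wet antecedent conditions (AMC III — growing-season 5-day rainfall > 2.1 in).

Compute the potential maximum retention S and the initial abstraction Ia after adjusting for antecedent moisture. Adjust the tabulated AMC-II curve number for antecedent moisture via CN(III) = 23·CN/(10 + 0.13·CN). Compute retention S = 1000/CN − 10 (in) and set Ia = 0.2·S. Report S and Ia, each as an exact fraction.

CN(III) from CN(II)=75: (23·75)/(10 + 0.13·75) = 6900/79 ≈ 87.342
S = 1000/(6900/79) − 10 = 100/69 in ≈ 1.449 in
Ia = 0.2·(100/69) = 20/69 in ≈ 0.290 in

S = 100/69 in ≈ 1.449 in; Ia = 20/69 in ≈ 0.290 in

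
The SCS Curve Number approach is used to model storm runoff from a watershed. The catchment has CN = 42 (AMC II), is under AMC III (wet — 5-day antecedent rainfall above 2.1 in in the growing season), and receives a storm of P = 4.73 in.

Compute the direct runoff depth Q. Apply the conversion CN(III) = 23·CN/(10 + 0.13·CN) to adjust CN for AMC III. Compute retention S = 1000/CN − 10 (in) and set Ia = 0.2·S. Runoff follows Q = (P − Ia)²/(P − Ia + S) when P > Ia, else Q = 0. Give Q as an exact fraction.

Q = 29056270681/22240169700 in ≈ 1.306 in

Adjust CN=42 to AMC III: 23·42/(10 + 0.13·42) → 966 ÷ (773/50) = 48300/773 ≈ 62.484
Retention S: 1000/CN − 10 with CN=62.484 → S = 2900/483 ≈ 6.004 in
Ia = 0.2S: 0.2·6.004 = 1.201 in (exactly 580/483)
P − Ia = 4.730 − 1.201 = 170459/48300 ≈ 3.529 in (> 0, runoff occurs)
Runoff Q = (P−Ia)²/(P−Ia+S) = (3.529)²/(3.529+6.004) = 29056270681/22240169700 ≈ 1.306 in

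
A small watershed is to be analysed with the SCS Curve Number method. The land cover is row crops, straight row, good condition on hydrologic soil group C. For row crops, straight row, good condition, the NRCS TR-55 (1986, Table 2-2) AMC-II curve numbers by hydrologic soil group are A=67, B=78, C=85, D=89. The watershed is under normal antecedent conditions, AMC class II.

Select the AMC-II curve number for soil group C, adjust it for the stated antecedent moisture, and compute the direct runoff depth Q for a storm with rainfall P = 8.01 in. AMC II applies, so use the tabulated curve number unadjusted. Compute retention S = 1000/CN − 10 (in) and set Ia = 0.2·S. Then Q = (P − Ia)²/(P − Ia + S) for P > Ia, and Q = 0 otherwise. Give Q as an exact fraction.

Q = 56480763/9076300 in ≈ 6.223 in

NRCS table: row crops, straight row, good condition, soil group C → CN(II) = 85
CN(II) = 85; AMC II needs no correction.
S = 1000/85 − 10 = 30/17 in ≈ 1.765 in
Ia = 0.2·(30/17) = 6/17 in ≈ 0.353 in
Excess rainfall: 8.010 − 0.353 = 7.657 in; P > Ia so Q > 0
Q: (13017/1700)² ÷ (16017/1700) = 56480763/9076300 in (≈ 6.223 in)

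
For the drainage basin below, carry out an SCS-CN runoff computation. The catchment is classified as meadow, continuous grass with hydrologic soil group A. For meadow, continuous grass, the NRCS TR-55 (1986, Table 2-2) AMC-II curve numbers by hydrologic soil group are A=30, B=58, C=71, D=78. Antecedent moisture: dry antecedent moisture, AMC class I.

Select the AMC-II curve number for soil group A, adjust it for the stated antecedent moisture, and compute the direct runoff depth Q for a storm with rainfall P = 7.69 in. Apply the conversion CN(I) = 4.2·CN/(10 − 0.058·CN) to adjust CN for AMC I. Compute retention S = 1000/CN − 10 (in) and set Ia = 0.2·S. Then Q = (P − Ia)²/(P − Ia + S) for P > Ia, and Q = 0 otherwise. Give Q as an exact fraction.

Q = 0 in ≈ 0.000 in

NRCS table: meadow, continuous grass, soil group A → CN(II) = 30
Dry (AMC I): CN(I) = 4.2·30/(10 − 0.058·30) = 126/(413/50) = 900/59 ≈ 15.254
S = 1000/(900/59) − 10 = 500/9 in ≈ 55.556 in
Ia = 0.2·(500/9) = 100/9 in ≈ 11.111 in
P = 7.690 ≤ Ia = 11.111 in: entire storm abstracted, Q = 0.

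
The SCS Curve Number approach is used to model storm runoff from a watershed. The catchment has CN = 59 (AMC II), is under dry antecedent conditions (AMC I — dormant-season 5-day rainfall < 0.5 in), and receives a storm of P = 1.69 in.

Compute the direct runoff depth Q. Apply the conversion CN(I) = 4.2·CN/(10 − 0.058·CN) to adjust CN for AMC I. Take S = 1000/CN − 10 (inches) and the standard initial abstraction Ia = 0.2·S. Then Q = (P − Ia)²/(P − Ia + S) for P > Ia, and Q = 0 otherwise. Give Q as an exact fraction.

Q = 0 in ≈ 0.000 in

CN(I) from CN(II)=59: (4.2·59)/(10 − 0.058·59) = 123900/3289 ≈ 37.671
Max retention: S = 1000/(123900/3289) − 10 = 20500/1239 in (≈ 16.546 in)
Ia = 0.2·(20500/1239) = 4100/1239 in ≈ 3.309 in
P = 1.690 ≤ Ia = 3.309 in: entire storm abstracted, Q = 0.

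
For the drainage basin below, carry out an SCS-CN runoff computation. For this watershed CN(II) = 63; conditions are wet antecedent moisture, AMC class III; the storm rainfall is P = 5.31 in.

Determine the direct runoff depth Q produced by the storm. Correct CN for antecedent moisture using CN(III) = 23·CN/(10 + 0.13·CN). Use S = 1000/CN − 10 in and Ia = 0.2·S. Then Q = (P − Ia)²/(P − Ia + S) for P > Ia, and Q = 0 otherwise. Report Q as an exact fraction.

Q = 483607585561/154379213100 in ≈ 3.133 in

Adjust CN=63 to AMC III: 23·63/(10 + 0.13·63) → 1449 ÷ (1819/100) = 144900/1819 ≈ 79.659
Retention S: 1000/CN − 10 with CN=79.659 → S = 3700/1449 ≈ 2.553 in
Initial abstraction Ia = S/5 = (3700/1449)/5 = 740/1449 ≈ 0.511 in
Since P=5.310 > Ia=0.511: effective rainfall P−Ia = 695419/144900 in
Runoff Q = (P−Ia)²/(P−Ia+S) = (4.799)²/(4.799+2.553) = 483607585561/154379213100 ≈ 3.133 in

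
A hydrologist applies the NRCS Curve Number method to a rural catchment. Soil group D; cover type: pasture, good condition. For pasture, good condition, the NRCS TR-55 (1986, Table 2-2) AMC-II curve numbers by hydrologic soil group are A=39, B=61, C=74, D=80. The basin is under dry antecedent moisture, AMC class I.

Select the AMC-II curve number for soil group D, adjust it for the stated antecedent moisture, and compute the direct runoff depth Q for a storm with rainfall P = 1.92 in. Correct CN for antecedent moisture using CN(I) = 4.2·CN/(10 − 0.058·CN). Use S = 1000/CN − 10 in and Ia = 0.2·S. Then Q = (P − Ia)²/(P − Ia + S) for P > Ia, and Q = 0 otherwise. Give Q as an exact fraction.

NRCS table: pasture, good condition, soil group D → CN(II) = 80
Dry (AMC I): CN(I) = 4.2·80/(10 − 0.058·80) = 336/(134/25) = 4200/67 ≈ 62.687
S = 1000/(4200/67) − 10 = 125/21 in ≈ 5.952 in
Ia = 0.2S: 0.2·5.952 = 1.190 in (exactly 25/21)
P − Ia = 1.920 − 1.190 = 383/525 ≈ 0.730 in (> 0, runoff occurs)
Q = (383/525)²/((383/525) + 125/21) = (146689/275625)/(3508/525) = 146689/1841700 in ≈ 0.080 in

Q = 146689/1841700 in ≈ 0.080 in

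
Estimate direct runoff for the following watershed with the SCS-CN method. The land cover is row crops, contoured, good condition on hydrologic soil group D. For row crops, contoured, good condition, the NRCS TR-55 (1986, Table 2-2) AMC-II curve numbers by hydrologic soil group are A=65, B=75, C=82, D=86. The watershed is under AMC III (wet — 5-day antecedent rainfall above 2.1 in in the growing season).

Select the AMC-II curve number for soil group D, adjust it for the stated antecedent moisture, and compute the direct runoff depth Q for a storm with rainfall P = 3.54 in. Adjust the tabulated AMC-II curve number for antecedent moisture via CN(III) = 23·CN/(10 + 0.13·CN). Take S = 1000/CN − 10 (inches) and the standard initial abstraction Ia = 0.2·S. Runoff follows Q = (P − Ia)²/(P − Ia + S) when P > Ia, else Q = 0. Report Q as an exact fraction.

Q = 28241810809/10040970850 in ≈ 2.813 in

NRCS table: row crops, contoured, good condition, soil group D → CN(II) = 86
CN(III) from CN(II)=86: (23·86)/(10 + 0.13·86) = 98900/1059 ≈ 93.390
Max retention: S = 1000/(98900/1059) − 10 = 700/989 in (≈ 0.708 in)
Ia = 0.2·(700/989) = 140/989 in ≈ 0.142 in
Excess rainfall: 3.540 − 0.142 = 3.398 in; P > Ia so Q > 0
Q = (168053/49450)²/((168053/49450) + 700/989) = (28241810809/2445302500)/(203053/49450) = 28241810809/10040970850 in ≈ 2.813 in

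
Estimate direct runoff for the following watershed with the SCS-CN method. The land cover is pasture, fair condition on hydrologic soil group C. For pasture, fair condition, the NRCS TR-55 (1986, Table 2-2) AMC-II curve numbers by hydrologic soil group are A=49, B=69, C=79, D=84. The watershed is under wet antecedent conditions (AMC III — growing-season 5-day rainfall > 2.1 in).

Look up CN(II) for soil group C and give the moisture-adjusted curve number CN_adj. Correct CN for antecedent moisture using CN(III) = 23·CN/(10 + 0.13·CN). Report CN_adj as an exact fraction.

NRCS table: pasture, fair condition, soil group C → CN(II) = 79
Wet (AMC III): CN(III) = 23·79/(10 + 0.13·79) = 1817/(2027/100) = 181700/2027 ≈ 89.640

CN_adj = 181700/2027 ≈ 89.640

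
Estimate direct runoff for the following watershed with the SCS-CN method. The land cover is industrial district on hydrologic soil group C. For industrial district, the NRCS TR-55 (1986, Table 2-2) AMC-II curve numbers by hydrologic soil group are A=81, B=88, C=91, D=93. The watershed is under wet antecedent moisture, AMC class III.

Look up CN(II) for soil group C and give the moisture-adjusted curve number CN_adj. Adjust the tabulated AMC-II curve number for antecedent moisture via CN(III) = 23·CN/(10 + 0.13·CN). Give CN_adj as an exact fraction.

NRCS table: industrial district, soil group C → CN(II) = 91
Wet (AMC III): CN(III) = 23·91/(10 + 0.13·91) = 2093/(2183/100) = 209300/2183 ≈ 95.877

CN_adj = 209300/2183 ≈ 95.877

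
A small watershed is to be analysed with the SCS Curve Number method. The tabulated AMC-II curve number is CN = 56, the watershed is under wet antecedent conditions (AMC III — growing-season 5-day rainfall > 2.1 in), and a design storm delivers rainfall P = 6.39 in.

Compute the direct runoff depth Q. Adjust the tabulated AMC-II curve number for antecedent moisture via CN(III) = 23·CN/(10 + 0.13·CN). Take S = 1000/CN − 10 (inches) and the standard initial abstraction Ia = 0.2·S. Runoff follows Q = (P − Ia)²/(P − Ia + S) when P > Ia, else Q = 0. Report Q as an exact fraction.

Q = 8441750641/2364751900 in ≈ 3.570 in

CN(III) from CN(II)=56: (23·56)/(10 + 0.13·56) = 4025/54 ≈ 74.537
Retention S: 1000/CN − 10 with CN=74.537 → S = 550/161 ≈ 3.416 in
Initial abstraction Ia = S/5 = (550/161)/5 = 110/161 ≈ 0.683 in
Since P=6.390 > Ia=0.683: effective rainfall P−Ia = 91879/16100 in
Runoff Q = (P−Ia)²/(P−Ia+S) = (5.707)²/(5.707+3.416) = 8441750641/2364751900 ≈ 3.570 in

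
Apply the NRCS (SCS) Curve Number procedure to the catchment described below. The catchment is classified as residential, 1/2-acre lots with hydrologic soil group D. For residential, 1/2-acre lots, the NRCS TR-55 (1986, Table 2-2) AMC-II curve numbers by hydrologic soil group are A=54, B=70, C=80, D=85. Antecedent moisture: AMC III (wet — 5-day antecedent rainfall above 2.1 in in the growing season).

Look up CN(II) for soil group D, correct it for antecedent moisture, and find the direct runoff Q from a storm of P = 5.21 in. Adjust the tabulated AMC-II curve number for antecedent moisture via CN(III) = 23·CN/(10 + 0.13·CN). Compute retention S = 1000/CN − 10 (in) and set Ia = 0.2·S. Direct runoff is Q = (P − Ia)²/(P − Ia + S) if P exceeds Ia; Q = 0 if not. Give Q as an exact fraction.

NRCS table: residential, 1/2-acre lots, soil group D → CN(II) = 85
Adjust CN=85 to AMC III: 23·85/(10 + 0.13·85) → 1955 ÷ (421/20) = 39100/421 ≈ 92.874
Max retention: S = 1000/(39100/421) − 10 = 300/391 in (≈ 0.767 in)
Ia = 0.2S: 0.2·0.767 = 0.153 in (exactly 60/391)
Since P=5.210 > Ia=0.153: effective rainfall P−Ia = 197711/39100 in
Q: (197711/39100)² ÷ (227711/39100) = 39089639521/8903500100 in (≈ 4.390 in)

Q = 39089639521/8903500100 in ≈ 4.390 in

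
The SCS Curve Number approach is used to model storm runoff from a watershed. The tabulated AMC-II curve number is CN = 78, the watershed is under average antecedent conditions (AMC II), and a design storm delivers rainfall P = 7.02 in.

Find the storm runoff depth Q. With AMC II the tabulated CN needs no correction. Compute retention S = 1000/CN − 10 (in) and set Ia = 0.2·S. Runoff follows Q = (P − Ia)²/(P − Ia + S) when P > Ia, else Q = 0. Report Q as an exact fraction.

Q = 158482921/35273550 in ≈ 4.493 in

CN(II) = 78; AMC II needs no correction.
Retention S: 1000/CN − 10 with CN=78.000 → S = 110/39 ≈ 2.821 in
Ia = 0.2S: 0.2·2.821 = 0.564 in (exactly 22/39)
Excess rainfall: 7.020 − 0.564 = 6.456 in; P > Ia so Q > 0
Runoff Q = (P−Ia)²/(P−Ia+S) = (6.456)²/(6.456+2.821) = 158482921/35273550 ≈ 4.493 in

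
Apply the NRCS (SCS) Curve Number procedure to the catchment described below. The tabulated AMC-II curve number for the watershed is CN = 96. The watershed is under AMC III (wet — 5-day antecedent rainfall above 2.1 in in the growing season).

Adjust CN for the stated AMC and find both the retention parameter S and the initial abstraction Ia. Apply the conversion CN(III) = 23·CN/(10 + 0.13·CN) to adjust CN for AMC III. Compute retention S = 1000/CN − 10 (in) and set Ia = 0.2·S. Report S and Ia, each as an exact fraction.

Wet (AMC III): CN(III) = 23·96/(10 + 0.13·96) = 2208/(562/25) = 27600/281 ≈ 98.221
Max retention: S = 1000/(27600/281) − 10 = 25/138 in (≈ 0.181 in)
Initial abstraction Ia = S/5 = (25/138)/5 = 5/138 ≈ 0.036 in

S = 25/138 in ≈ 0.181 in; Ia = 5/138 in ≈ 0.036 in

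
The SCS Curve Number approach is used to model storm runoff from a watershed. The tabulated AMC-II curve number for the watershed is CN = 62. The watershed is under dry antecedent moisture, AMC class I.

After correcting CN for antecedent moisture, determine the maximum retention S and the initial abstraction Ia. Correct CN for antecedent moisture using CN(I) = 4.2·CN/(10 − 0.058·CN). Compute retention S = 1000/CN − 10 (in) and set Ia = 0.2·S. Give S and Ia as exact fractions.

S = 9500/651 in ≈ 14.593 in; Ia = 1900/651 in ≈ 2.919 in

Dry (AMC I): CN(I) = 4.2·62/(10 − 0.058·62) = (1302/5)/(1601/250) = 65100/1601 ≈ 40.662
S = 1000/(65100/1601) − 10 = 9500/651 in ≈ 14.593 in
Initial abstraction Ia = S/5 = (9500/651)/5 = 1900/651 ≈ 2.919 in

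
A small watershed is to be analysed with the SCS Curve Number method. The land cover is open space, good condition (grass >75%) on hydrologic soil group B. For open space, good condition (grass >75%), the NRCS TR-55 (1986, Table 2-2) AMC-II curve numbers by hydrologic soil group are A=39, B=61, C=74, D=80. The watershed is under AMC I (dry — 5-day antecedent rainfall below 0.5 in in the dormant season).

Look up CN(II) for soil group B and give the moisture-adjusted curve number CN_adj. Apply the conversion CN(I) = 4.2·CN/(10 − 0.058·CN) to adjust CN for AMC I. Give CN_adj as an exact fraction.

NRCS table: open space, good condition (grass >75%), soil group B → CN(II) = 61
Dry (AMC I): CN(I) = 4.2·61/(10 − 0.058·61) = (1281/5)/(3231/500) = 42700/1077 ≈ 39.647

CN_adj = 42700/1077 ≈ 39.647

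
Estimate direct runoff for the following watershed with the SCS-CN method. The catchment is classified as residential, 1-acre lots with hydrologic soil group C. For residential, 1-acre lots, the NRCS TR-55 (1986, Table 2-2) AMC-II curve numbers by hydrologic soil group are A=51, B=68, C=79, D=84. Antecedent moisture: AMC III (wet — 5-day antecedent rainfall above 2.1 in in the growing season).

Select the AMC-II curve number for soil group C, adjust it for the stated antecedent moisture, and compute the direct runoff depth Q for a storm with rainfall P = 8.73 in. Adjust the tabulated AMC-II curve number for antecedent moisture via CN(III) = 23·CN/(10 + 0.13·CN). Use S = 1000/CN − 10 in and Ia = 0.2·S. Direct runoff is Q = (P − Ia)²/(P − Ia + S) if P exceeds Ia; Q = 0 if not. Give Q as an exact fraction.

Q = 794893422027/106248529900 in ≈ 7.481 in

NRCS table: residential, 1-acre lots, soil group C → CN(II) = 79
Adjust CN=79 to AMC III: 23·79/(10 + 0.13·79) → 1817 ÷ (2027/100) = 181700/2027 ≈ 89.640
Retention S: 1000/CN − 10 with CN=89.640 → S = 2100/1817 ≈ 1.156 in
Ia = 0.2·(2100/1817) = 420/1817 in ≈ 0.231 in
P − Ia = 8.730 − 0.231 = 1544241/181700 ≈ 8.499 in (> 0, runoff occurs)
Q = (1544241/181700)²/((1544241/181700) + 2100/1817) = (2384680266081/33014890000)/(1754241/181700) = 794893422027/106248529900 in ≈ 7.481 in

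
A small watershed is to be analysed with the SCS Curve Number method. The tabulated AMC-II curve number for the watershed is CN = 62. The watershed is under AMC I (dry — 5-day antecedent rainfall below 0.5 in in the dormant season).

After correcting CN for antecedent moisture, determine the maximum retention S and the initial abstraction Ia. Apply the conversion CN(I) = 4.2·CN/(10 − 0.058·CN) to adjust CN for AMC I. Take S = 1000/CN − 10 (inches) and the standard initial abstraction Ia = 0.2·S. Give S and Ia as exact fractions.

Adjust CN=62 to AMC I: 4.2·62/(10 − 0.058·62) → (1302/5) ÷ (1601/250) = 65100/1601 ≈ 40.662
Max retention: S = 1000/(65100/1601) − 10 = 9500/651 in (≈ 14.593 in)
Ia = 0.2·(9500/651) = 1900/651 in ≈ 2.919 in

S = 9500/651 in ≈ 14.593 in; Ia = 1900/651 in ≈ 2.919 in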